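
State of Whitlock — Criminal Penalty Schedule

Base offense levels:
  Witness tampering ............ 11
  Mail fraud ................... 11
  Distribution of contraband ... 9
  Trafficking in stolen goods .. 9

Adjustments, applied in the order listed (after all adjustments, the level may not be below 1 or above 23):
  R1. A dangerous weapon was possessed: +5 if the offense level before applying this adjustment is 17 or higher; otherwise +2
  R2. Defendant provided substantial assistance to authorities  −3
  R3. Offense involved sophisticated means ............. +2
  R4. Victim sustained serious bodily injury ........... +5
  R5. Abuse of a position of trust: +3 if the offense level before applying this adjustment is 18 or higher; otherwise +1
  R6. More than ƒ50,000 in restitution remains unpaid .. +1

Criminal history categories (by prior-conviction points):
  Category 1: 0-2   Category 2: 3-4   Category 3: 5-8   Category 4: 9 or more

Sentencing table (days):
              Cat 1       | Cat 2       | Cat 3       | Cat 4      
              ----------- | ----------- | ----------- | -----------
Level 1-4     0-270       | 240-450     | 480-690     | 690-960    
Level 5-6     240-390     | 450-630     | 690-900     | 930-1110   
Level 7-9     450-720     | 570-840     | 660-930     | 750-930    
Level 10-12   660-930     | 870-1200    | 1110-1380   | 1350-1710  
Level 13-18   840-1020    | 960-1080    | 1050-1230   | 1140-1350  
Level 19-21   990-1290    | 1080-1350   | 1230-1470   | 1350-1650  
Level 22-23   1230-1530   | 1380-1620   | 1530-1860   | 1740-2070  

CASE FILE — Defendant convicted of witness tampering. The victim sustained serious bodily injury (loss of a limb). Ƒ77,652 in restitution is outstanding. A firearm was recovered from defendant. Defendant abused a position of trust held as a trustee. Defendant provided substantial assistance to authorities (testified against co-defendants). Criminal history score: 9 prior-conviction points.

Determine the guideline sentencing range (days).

1140-1350 days

Base offense level for witness tampering: 11.
R1 applies (level before this adjustment is 11 < 17, so +2): 11 + 2 = 13.
R2 applies: 13 − 3 = 10.
R3 does not apply.
R4 applies: 10 + 5 = 15.
R5 applies (level before this adjustment is 15 < 18, so +1): 15 + 1 = 16.
R6 applies: 16 + 1 = 17.
Final offense level: 17.
Criminal history: 9 prior points → Category 4 (9+).
Level 17 falls in the 13-18 band.
Grid: Level 13-18 × Category 4 = 1140-1350 days.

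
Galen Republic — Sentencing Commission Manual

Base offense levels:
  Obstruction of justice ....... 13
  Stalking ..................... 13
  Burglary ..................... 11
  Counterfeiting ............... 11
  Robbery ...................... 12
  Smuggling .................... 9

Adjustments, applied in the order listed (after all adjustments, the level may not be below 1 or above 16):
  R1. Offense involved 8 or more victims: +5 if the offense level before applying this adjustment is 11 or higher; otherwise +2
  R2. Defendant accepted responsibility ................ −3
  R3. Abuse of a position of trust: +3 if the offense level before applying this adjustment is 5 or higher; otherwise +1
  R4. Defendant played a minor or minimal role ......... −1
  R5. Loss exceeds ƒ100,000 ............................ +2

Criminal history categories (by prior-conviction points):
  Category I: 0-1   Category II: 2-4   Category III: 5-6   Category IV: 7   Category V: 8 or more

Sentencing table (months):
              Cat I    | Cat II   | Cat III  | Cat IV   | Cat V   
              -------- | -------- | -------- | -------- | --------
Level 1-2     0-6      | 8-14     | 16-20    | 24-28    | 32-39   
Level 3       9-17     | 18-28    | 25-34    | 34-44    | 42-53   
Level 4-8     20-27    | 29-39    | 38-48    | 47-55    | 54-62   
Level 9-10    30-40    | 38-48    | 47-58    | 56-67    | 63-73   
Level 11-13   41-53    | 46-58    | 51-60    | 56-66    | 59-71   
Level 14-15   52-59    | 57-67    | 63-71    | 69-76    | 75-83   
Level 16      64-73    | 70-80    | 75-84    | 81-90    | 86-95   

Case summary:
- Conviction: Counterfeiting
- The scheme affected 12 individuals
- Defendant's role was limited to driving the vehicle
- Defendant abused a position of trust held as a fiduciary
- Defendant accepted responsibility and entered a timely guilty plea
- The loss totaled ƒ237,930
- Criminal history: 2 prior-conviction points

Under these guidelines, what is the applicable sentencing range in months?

Base offense level for counterfeiting: 11.
R1 applies (level before this adjustment is 11 ≥ 11, so +5): 11 + 5 = 16.
R2 applies: 16 − 3 = 13.
R3 applies (level before this adjustment is 13 ≥ 5, so +3): 13 + 3 = 16.
R4 applies: 16 − 1 = 15.
R5 applies: 15 + 2 = 17.
Level 17 exceeds the maximum of 16; capped at 16.
Final offense level: 16.
Criminal history: 2 prior points → Category II (2-4).
Level 16 falls in the 16 band.
Grid: Level 16 × Category II = 70-80 months.

70-80 months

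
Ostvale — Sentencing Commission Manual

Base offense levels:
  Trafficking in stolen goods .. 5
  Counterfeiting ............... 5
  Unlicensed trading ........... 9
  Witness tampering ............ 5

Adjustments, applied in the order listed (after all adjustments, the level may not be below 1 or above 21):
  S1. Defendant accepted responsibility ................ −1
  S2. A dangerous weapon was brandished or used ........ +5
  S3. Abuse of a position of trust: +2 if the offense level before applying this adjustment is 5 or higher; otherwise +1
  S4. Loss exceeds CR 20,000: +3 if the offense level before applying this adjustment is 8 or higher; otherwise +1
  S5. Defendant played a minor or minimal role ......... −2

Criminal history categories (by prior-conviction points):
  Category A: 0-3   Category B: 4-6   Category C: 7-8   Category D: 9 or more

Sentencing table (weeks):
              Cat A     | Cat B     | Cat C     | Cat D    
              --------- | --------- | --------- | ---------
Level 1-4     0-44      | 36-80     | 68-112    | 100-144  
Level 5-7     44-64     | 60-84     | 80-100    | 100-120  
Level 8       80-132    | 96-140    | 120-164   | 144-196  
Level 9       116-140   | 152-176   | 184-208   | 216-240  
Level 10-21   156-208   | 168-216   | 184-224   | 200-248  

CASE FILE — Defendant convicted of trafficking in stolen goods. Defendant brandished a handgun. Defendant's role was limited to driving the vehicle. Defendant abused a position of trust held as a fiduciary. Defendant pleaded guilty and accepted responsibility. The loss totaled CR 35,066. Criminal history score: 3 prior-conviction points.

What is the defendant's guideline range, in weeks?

156-208 weeks

Base offense level for trafficking in stolen goods: 5.
S1 applies: 5 − 1 = 4.
S2 applies: 4 + 5 = 9.
S3 applies (level before this adjustment is 9 ≥ 5, so +2): 9 + 2 = 11.
S4 applies (level before this adjustment is 11 ≥ 8, so +3): 11 + 3 = 14.
S5 applies: 14 − 2 = 12.
Final offense level: 12.
Criminal history: 3 prior points → Category A (0-3).
Level 12 falls in the 10-21 band.
Grid: Level 10-21 × Category A = 156-208 weeks.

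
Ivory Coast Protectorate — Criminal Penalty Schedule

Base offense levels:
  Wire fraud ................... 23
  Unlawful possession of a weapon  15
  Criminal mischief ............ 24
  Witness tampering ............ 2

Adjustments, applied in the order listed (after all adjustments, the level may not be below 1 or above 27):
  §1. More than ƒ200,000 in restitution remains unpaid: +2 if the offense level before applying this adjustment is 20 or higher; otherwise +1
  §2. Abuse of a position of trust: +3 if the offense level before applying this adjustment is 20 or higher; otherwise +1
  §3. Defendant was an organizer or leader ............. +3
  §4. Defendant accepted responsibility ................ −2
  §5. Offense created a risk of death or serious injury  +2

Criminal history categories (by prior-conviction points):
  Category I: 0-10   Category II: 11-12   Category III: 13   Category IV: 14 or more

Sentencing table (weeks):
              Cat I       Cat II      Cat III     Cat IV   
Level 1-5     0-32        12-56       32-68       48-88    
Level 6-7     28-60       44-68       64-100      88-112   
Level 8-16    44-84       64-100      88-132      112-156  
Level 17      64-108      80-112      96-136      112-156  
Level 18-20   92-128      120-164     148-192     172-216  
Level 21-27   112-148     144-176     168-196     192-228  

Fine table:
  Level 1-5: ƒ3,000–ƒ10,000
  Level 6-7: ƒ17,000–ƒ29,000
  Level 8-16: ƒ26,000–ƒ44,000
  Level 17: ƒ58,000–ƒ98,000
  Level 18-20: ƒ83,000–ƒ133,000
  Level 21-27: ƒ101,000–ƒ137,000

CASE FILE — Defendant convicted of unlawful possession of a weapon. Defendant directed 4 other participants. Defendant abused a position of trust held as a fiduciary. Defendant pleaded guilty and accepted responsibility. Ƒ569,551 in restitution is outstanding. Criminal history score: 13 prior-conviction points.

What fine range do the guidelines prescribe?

ƒ83,000–ƒ133,000

Base offense level for unlawful possession of a weapon: 15.
§1 applies (level before this adjustment is 15 < 20, so +1): 15 + 1 = 16.
§2 applies (level before this adjustment is 16 < 20, so +1): 16 + 1 = 17.
§3 applies: 17 + 3 = 20.
§4 applies: 20 − 2 = 18.
Final offense level: 18.
Level 18 falls in the 18-20 band.
Fine table: Level 18-20 → ƒ83,000–ƒ133,000.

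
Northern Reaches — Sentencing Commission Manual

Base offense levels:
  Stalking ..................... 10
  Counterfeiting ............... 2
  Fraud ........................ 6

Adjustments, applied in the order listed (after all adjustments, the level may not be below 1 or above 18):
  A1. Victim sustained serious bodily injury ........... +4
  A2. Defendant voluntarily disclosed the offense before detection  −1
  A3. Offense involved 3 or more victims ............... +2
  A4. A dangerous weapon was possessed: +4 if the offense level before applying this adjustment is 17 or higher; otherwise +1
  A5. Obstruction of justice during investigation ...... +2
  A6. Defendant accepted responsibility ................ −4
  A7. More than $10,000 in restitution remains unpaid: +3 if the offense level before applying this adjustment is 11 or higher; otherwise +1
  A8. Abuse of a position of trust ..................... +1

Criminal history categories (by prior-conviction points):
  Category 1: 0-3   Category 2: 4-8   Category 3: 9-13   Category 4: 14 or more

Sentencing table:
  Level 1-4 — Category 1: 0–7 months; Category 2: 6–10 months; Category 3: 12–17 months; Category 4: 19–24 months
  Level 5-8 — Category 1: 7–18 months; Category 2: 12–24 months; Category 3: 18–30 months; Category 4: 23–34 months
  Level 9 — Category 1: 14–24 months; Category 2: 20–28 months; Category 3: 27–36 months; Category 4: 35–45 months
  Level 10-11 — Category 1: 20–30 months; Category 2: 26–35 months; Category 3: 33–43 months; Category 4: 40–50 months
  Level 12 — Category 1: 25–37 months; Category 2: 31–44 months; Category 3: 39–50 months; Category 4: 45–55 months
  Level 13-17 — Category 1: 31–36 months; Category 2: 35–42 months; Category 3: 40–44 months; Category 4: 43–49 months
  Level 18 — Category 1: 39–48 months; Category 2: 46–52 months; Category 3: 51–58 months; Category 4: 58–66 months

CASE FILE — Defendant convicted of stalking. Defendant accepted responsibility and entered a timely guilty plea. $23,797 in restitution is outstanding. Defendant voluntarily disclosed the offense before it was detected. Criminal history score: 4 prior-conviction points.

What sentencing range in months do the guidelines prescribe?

Base offense level for stalking: 10.
A2 applies: 10 − 1 = 9.
A3 does not apply.
A4 does not apply.
A6 applies: 9 − 4 = 5.
A7 applies (level before this adjustment is 5 < 11, so +1): 5 + 1 = 6.
Final offense level: 6.
Criminal history: 4 prior points → Category 2 (4-8).
Level 6 falls in the 5-8 band.
Grid: Level 5-8 × Category 2 = 12-24 months.

12-24 months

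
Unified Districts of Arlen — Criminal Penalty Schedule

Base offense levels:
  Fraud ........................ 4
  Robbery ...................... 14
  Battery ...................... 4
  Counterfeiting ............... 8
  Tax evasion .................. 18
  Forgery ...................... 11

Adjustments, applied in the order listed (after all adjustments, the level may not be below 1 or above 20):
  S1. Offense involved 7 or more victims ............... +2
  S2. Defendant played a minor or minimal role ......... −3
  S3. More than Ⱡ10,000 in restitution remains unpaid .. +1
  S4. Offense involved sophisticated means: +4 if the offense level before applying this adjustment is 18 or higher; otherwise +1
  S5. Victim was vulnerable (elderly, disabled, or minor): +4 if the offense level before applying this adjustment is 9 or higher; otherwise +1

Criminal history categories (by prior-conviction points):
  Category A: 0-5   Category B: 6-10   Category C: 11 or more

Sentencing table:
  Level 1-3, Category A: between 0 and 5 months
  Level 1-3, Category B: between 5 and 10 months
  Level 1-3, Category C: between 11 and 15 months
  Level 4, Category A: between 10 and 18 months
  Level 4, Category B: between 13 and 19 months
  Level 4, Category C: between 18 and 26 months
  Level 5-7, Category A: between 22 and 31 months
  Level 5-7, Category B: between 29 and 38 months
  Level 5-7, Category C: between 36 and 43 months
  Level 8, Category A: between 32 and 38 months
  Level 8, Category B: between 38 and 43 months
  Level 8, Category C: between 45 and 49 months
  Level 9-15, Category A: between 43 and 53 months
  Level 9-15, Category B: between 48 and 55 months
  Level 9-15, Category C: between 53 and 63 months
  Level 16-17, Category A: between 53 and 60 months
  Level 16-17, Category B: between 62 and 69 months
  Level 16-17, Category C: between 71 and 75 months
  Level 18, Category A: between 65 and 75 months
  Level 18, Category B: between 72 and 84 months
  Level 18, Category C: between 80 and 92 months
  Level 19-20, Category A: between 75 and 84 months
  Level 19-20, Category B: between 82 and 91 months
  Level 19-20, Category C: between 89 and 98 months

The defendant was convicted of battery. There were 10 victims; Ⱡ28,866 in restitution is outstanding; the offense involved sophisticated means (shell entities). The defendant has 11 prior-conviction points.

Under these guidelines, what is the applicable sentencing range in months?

Base offense level for battery: 4.
S1 applies: 4 + 2 = 6.
S3 applies: 6 + 1 = 7.
S4 applies (level before this adjustment is 7 < 18, so +1): 7 + 1 = 8.
S5 does not apply.
Final offense level: 8.
Criminal history: 11 prior points → Category C (11+).
Level 8 falls in the 8 band.
Grid: Level 8 × Category C = 45-49 months.

45-49 months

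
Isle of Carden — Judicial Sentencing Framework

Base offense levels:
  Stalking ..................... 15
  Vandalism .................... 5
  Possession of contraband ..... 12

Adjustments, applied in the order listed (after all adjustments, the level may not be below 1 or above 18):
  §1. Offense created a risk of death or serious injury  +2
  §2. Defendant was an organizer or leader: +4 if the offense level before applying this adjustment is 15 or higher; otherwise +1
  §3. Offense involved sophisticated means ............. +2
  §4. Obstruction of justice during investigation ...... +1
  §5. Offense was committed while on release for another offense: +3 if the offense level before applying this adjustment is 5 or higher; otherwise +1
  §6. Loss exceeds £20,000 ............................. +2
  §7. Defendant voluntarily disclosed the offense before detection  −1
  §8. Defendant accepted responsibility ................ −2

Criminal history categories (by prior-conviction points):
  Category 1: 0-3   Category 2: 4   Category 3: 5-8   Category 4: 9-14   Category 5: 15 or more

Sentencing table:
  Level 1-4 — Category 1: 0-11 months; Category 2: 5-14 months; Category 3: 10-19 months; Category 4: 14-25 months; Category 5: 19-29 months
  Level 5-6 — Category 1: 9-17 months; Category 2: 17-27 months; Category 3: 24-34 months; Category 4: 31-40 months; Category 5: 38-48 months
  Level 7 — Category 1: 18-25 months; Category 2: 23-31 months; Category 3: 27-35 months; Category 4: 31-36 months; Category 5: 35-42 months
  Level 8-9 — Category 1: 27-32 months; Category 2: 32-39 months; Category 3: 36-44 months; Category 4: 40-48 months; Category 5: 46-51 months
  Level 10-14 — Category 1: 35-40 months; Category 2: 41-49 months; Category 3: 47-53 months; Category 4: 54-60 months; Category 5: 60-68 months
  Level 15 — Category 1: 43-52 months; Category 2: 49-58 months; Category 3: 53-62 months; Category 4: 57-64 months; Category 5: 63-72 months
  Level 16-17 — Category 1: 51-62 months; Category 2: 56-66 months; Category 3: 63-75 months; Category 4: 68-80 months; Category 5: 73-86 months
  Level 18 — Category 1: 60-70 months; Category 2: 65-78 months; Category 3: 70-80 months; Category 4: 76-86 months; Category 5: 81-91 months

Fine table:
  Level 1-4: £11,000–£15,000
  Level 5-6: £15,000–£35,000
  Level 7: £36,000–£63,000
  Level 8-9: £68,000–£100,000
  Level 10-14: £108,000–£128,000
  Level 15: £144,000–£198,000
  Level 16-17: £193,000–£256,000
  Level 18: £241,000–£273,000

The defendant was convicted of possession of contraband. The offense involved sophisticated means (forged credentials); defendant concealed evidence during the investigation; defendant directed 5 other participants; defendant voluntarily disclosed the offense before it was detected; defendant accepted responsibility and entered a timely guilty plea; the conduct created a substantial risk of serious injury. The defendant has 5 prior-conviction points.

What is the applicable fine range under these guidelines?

£144,000–£198,000

Base offense level for possession of contraband: 12.
§1 applies: 12 + 2 = 14.
§2 applies (level before this adjustment is 14 < 15, so +1): 14 + 1 = 15.
§3 applies: 15 + 2 = 17.
§4 applies: 17 + 1 = 18.
§5 does not apply.
§6 does not apply.
§7 applies: 18 − 1 = 17.
§8 applies: 17 − 2 = 15.
Final offense level: 15.
Level 15 falls in the 15 band.
Fine table: Level 15 → £144,000–£198,000.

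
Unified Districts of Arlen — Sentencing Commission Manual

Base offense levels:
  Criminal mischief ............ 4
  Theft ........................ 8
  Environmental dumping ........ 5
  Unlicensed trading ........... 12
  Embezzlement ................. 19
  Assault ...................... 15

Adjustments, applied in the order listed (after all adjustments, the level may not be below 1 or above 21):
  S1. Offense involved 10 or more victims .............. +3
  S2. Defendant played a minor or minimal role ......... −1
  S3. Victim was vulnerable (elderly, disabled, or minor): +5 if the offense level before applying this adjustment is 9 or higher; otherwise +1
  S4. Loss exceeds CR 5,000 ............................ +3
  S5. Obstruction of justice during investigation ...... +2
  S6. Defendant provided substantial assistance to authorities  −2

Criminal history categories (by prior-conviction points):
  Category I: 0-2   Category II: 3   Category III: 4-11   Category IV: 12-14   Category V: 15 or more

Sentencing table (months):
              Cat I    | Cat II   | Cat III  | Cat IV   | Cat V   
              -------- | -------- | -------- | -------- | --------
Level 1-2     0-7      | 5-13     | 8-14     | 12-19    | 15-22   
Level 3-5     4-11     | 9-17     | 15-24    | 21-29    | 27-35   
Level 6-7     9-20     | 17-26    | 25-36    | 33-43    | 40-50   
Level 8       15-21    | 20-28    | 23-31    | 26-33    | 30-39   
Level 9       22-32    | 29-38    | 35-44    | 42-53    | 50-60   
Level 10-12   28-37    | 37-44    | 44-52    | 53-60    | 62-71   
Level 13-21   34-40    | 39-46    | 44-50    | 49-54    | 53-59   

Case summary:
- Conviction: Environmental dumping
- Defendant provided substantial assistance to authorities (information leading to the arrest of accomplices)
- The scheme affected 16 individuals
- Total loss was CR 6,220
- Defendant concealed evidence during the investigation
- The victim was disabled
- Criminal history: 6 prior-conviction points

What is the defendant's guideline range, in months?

44-52 months

Base offense level for environmental dumping: 5.
S1 applies: 5 + 3 = 8.
S3 applies (level before this adjustment is 8 < 9, so +1): 8 + 1 = 9.
S4 applies: 9 + 3 = 12.
S5 applies: 12 + 2 = 14.
S6 applies: 14 − 2 = 12.
Final offense level: 12.
Criminal history: 6 prior points → Category III (4-11).
Level 12 falls in the 10-12 band.
Grid: Level 10-12 × Category III = 44-52 months.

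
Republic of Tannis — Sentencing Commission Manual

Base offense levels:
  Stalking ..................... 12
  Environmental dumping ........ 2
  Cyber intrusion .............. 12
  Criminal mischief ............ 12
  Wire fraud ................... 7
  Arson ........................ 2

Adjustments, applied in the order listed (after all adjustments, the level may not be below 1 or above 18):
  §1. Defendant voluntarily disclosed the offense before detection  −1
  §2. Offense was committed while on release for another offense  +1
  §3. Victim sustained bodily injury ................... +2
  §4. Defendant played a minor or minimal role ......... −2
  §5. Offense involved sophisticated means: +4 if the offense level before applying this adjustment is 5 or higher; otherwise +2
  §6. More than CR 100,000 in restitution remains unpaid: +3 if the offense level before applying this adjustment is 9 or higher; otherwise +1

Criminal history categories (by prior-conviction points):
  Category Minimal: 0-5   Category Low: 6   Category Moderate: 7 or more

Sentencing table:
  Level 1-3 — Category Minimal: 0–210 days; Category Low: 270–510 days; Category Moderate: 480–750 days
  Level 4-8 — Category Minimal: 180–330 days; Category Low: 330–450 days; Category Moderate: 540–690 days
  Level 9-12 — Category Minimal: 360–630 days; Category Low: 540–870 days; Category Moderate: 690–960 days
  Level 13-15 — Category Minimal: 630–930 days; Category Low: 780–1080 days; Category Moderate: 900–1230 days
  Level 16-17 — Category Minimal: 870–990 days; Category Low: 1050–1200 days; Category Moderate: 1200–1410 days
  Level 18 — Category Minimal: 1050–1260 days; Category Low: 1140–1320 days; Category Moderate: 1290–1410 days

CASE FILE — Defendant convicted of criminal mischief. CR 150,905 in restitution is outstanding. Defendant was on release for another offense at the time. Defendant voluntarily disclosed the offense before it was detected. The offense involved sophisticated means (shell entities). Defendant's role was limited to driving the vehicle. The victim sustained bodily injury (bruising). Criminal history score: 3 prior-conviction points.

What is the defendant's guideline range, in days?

1050-1260 days

Base offense level for criminal mischief: 12.
§1 applies: 12 − 1 = 11.
§2 applies: 11 + 1 = 12.
§3 applies: 12 + 2 = 14.
§4 applies: 14 − 2 = 12.
§5 applies (level before this adjustment is 12 ≥ 5, so +4): 12 + 4 = 16.
§6 applies (level before this adjustment is 16 ≥ 9, so +3): 16 + 3 = 19.
Level 19 exceeds the maximum of 18; capped at 18.
Final offense level: 18.
Criminal history: 3 prior points → Category Minimal (0-5).
Level 18 falls in the 18 band.
Grid: Level 18 × Category Minimal = 1050-1260 days.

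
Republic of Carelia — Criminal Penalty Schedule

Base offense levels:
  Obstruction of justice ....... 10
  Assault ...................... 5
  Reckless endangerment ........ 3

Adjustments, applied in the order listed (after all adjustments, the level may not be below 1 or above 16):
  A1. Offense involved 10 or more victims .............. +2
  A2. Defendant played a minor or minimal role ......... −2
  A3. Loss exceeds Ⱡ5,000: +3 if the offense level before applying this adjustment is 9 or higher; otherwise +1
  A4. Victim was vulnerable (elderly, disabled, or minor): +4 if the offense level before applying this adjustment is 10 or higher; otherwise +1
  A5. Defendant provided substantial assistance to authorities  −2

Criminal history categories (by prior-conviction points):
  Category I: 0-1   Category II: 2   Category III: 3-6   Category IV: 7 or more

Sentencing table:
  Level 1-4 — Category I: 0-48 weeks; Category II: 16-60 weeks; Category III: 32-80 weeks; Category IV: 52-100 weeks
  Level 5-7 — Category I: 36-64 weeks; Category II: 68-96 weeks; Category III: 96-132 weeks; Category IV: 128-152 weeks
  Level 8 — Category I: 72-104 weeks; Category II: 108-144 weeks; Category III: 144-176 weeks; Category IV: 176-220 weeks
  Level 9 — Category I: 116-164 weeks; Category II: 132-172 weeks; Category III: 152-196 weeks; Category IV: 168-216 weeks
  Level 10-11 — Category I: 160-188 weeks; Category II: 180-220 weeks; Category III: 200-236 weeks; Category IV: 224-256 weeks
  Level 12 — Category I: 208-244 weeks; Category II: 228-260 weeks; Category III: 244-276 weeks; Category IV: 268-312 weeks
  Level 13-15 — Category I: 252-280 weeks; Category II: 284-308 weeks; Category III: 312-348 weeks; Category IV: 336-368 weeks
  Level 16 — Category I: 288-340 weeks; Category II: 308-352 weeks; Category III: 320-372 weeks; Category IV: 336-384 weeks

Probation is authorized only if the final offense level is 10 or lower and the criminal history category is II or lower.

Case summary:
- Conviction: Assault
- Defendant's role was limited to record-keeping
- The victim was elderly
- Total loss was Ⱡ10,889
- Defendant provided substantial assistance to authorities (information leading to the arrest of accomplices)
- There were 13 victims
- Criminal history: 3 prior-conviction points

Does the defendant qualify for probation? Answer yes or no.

No

Base offense level for assault: 5.
A1 applies: 5 + 2 = 7.
A2 applies: 7 − 2 = 5.
A3 applies (level before this adjustment is 5 < 9, so +1): 5 + 1 = 6.
A4 applies (level before this adjustment is 6 < 10, so +1): 6 + 1 = 7.
A5 applies: 7 − 2 = 5.
Final offense level: 5.
Criminal history: 3 prior points → Category III (3-6).
Level 5 falls in the 5-7 band.
Grid: Level 5-7 × Category III = 96-132 weeks.
Probation check: level 5 ≤ 10 and category III > II → not eligible.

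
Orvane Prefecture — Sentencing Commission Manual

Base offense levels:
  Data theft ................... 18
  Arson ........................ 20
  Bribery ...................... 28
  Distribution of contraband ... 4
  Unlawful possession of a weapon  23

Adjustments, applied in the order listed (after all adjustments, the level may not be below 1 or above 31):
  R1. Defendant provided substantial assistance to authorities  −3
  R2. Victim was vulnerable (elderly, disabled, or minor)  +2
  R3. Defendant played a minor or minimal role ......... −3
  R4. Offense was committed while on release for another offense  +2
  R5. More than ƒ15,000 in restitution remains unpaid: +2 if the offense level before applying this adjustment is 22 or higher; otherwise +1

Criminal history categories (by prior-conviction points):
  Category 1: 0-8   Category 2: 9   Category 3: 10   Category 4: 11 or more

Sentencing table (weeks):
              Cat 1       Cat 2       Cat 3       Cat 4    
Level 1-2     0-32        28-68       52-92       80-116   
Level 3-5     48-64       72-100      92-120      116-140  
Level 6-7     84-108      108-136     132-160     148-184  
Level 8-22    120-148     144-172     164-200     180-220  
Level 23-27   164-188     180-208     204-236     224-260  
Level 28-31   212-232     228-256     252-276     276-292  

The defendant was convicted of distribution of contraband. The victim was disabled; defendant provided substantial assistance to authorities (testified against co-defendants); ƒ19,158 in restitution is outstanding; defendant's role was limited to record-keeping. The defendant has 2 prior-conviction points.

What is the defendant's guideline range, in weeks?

0-32 weeks

Base offense level for distribution of contraband: 4.
R1 applies: 4 − 3 = 1.
R2 applies: 1 + 2 = 3.
R3 applies: 3 − 3 = 0.
R4 does not apply.
R5 applies (level before this adjustment is 0 < 22, so +1): 0 + 1 = 1.
Final offense level: 1.
Criminal history: 2 prior points → Category 1 (0-8).
Level 1 falls in the 1-2 band.
Grid: Level 1-2 × Category 1 = 0-32 weeks.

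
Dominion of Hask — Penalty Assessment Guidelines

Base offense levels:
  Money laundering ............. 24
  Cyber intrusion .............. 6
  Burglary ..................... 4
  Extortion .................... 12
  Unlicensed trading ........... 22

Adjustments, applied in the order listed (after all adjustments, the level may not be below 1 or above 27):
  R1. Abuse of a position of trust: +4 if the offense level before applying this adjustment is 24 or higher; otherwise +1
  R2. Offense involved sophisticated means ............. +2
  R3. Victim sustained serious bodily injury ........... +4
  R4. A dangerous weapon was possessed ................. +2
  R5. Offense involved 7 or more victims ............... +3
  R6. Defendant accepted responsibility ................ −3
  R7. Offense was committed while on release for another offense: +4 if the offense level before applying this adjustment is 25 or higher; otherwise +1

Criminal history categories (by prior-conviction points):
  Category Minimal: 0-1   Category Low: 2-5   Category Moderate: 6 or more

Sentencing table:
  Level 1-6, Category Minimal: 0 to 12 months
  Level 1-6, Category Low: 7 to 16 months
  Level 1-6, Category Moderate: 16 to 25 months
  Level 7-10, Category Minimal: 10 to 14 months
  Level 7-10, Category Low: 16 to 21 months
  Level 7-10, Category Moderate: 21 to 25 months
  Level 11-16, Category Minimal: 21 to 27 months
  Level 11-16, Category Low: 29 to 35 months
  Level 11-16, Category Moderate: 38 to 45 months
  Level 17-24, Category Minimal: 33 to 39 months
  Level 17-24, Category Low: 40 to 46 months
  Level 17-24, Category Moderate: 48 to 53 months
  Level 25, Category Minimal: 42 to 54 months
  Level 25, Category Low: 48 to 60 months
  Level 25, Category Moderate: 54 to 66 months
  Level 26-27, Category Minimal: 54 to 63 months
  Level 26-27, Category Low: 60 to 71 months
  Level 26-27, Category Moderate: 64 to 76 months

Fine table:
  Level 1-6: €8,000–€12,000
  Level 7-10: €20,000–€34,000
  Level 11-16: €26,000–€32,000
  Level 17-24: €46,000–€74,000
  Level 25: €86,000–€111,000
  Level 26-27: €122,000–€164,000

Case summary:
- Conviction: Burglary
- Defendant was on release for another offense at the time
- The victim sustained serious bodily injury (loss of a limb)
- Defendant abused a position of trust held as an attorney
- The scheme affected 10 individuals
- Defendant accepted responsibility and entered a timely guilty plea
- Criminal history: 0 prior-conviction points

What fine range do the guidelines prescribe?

Base offense level for burglary: 4.
R1 applies (level before this adjustment is 4 < 24, so +1): 4 + 1 = 5.
R3 applies: 5 + 4 = 9.
R4 does not apply.
R5 applies: 9 + 3 = 12.
R6 applies: 12 − 3 = 9.
R7 applies (level before this adjustment is 9 < 25, so +1): 9 + 1 = 10.
Final offense level: 10.
Level 10 falls in the 7-10 band.
Fine table: Level 7-10 → €20,000–€34,000.

€20,000–€34,000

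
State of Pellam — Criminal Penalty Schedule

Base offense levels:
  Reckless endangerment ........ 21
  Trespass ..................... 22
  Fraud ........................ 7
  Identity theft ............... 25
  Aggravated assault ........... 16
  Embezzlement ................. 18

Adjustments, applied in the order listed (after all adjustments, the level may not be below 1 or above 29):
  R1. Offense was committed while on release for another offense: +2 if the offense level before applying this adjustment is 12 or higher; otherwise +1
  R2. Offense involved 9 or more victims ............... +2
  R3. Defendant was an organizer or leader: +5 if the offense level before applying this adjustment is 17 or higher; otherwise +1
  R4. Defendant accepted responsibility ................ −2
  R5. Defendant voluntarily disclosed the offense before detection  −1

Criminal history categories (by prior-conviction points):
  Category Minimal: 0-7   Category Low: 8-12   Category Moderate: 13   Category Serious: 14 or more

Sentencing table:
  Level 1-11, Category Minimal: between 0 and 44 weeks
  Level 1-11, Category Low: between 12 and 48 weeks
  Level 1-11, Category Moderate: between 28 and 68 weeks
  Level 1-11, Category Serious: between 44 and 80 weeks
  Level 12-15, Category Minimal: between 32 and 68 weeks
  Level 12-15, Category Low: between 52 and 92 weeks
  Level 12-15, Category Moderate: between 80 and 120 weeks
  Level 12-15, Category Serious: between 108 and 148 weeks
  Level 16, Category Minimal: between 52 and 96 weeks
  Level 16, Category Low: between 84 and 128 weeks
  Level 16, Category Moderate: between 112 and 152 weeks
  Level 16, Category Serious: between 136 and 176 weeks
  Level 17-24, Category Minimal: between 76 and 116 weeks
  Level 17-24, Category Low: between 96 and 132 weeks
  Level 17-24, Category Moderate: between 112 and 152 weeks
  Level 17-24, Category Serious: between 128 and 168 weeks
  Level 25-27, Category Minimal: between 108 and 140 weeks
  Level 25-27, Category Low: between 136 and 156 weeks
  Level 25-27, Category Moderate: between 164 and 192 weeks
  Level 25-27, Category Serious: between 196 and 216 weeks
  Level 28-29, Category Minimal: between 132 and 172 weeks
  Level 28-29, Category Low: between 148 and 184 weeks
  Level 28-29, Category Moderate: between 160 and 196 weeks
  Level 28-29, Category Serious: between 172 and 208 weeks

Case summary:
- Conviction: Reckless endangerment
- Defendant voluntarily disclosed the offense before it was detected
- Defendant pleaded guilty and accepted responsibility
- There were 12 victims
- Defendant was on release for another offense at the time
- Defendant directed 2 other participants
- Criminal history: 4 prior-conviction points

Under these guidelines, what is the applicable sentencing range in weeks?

Base offense level for reckless endangerment: 21.
R1 applies (level before this adjustment is 21 ≥ 12, so +2): 21 + 2 = 23.
R2 applies: 23 + 2 = 25.
R3 applies (level before this adjustment is 25 ≥ 17, so +5): 25 + 5 = 30.
R4 applies: 30 − 2 = 28.
R5 applies: 28 − 1 = 27.
Final offense level: 27.
Criminal history: 4 prior points → Category Minimal (0-7).
Level 27 falls in the 25-27 band.
Grid: Level 25-27 × Category Minimal = 108-140 weeks.

108-140 weeks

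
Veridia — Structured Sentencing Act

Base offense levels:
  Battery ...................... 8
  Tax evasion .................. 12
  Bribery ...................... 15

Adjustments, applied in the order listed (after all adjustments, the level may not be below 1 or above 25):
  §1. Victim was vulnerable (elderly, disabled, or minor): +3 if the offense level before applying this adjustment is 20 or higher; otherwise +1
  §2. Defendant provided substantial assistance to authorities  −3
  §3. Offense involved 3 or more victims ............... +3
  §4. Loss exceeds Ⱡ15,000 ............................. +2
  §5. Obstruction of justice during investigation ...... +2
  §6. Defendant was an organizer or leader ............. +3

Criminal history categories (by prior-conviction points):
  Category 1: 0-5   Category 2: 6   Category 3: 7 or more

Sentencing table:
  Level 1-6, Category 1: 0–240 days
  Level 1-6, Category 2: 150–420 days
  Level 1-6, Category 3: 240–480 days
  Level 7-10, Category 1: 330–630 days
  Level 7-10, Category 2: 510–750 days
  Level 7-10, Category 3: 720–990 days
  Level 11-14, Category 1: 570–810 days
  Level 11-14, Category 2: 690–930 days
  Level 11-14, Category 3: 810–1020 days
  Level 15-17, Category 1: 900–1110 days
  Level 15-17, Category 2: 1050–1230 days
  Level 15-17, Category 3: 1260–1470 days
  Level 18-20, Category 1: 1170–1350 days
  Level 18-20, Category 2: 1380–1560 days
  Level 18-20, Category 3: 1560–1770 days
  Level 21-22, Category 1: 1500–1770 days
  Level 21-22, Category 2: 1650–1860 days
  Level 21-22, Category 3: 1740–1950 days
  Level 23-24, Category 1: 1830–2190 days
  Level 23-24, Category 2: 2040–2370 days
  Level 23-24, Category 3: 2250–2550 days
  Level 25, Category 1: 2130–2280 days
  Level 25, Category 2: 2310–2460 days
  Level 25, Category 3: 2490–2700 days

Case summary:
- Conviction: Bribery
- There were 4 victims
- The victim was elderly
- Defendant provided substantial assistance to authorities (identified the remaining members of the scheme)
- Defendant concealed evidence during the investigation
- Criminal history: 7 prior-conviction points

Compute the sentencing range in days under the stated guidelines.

Base offense level for bribery: 15.
§1 applies (level before this adjustment is 15 < 20, so +1): 15 + 1 = 16.
§2 applies: 16 − 3 = 13.
§3 applies: 13 + 3 = 16.
§5 applies: 16 + 2 = 18.
§6 does not apply.
Final offense level: 18.
Criminal history: 7 prior points → Category 3 (7+).
Level 18 falls in the 18-20 band.
Grid: Level 18-20 × Category 3 = 1560-1770 days.

1560-1770 days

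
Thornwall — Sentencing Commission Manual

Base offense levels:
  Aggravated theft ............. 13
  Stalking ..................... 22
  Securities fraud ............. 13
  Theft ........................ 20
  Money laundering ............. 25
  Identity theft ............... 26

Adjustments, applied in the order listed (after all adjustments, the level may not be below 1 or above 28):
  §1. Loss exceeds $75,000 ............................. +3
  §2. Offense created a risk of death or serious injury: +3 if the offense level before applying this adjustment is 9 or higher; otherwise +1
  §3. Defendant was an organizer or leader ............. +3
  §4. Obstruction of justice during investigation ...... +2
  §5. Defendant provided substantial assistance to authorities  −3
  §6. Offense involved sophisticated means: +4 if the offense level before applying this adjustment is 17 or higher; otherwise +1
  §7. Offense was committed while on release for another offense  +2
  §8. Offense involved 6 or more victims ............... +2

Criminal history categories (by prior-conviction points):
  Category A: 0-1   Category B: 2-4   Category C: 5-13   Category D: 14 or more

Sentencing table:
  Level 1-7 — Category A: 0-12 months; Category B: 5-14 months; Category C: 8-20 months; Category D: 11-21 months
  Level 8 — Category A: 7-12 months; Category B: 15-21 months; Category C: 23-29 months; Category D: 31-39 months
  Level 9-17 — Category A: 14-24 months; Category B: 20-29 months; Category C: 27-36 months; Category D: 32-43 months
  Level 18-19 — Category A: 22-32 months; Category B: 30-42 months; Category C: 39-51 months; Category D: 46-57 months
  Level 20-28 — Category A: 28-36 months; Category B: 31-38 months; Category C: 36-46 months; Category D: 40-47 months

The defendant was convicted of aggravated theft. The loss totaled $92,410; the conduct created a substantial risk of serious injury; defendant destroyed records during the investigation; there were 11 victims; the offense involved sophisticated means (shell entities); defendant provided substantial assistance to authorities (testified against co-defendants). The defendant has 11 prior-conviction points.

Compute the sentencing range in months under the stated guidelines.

Base offense level for aggravated theft: 13.
§1 applies: 13 + 3 = 16.
§2 applies (level before this adjustment is 16 ≥ 9, so +3): 16 + 3 = 19.
§4 applies: 19 + 2 = 21.
§5 applies: 21 − 3 = 18.
§6 applies (level before this adjustment is 18 ≥ 17, so +4): 18 + 4 = 22.
§8 applies: 22 + 2 = 24.
Final offense level: 24.
Criminal history: 11 prior points → Category C (5-13).
Level 24 falls in the 20-28 band.
Grid: Level 20-28 × Category C = 36-46 months.

36-46 months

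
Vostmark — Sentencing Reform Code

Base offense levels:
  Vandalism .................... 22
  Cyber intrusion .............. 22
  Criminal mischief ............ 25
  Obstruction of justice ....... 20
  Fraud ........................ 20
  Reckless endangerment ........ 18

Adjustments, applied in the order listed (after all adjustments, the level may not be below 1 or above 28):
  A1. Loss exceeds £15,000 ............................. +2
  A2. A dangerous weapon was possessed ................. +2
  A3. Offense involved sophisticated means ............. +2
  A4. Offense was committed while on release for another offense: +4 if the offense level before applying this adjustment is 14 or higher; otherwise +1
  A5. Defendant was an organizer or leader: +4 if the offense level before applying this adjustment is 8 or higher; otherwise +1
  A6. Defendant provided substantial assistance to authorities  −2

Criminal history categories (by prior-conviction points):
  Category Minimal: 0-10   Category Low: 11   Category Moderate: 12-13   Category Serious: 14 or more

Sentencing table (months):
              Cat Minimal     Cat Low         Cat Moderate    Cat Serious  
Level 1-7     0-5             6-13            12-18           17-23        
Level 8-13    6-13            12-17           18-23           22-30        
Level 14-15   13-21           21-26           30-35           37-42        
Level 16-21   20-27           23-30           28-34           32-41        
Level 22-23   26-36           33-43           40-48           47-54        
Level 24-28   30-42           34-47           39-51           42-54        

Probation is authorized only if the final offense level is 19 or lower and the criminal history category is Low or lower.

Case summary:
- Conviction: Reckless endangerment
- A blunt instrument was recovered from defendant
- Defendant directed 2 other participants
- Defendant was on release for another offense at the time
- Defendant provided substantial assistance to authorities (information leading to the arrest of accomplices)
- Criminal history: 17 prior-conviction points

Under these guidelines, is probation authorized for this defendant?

No

Base offense level for reckless endangerment: 18.
A1 does not apply.
A2 applies: 18 + 2 = 20.
A3 does not apply.
A4 applies (level before this adjustment is 20 ≥ 14, so +4): 20 + 4 = 24.
A5 applies (level before this adjustment is 24 ≥ 8, so +4): 24 + 4 = 28.
A6 applies: 28 − 2 = 26.
Final offense level: 26.
Criminal history: 17 prior points → Category Serious (14+).
Level 26 falls in the 24-28 band.
Grid: Level 24-28 × Category Serious = 42-54 months.
Probation check: level 26 > 19 and category Serious > Low → not eligible.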